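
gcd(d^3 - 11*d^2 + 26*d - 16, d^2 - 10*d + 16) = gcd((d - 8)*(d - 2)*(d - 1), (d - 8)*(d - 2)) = d^2 - 10*d + 16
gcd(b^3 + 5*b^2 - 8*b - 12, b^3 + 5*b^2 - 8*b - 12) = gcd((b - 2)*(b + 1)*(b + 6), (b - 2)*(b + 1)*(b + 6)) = b^3 + 5*b^2 - 8*b - 12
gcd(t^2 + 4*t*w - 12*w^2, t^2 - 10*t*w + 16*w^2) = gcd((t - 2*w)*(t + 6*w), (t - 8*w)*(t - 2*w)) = t - 2*w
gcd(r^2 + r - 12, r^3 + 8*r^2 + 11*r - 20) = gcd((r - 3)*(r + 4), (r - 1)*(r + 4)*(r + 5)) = r + 4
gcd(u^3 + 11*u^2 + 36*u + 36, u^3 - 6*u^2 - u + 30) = u + 2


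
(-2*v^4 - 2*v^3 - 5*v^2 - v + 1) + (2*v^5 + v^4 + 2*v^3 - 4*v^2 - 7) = 2*v^5 - v^4 - 9*v^2 - v - 6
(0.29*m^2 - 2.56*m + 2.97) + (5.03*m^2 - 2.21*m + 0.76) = 5.32*m^2 - 4.77*m + 3.73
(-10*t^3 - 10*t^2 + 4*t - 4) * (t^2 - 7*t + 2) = -10*t^5 + 60*t^4 + 54*t^3 - 52*t^2 + 36*t - 8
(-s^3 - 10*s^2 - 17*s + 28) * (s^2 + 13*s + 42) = -s^5 - 23*s^4 - 189*s^3 - 613*s^2 - 350*s + 1176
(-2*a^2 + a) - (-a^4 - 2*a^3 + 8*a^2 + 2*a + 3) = a^4 + 2*a^3 - 10*a^2 - a - 3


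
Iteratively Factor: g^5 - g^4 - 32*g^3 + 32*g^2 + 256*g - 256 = (g + 4)*(g^4 - 5*g^3 - 12*g^2 + 80*g - 64) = (g + 4)^2*(g^3 - 9*g^2 + 24*g - 16) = (g - 4)*(g + 4)^2*(g^2 - 5*g + 4) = (g - 4)*(g - 1)*(g + 4)^2*(g - 4)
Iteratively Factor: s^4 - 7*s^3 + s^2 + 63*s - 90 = (s + 3)*(s^3 - 10*s^2 + 31*s - 30) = (s - 5)*(s + 3)*(s^2 - 5*s + 6) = (s - 5)*(s - 3)*(s + 3)*(s - 2)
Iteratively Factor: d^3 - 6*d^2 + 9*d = (d - 3)*(d^2 - 3*d) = d*(d - 3)*(d - 3)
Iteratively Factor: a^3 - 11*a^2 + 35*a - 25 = (a - 5)*(a^2 - 6*a + 5) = (a - 5)^2*(a - 1)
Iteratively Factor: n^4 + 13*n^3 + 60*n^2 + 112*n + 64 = (n + 4)*(n^3 + 9*n^2 + 24*n + 16) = (n + 4)^2*(n^2 + 5*n + 4) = (n + 4)^3*(n + 1)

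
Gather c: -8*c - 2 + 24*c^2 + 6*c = 24*c^2 - 2*c - 2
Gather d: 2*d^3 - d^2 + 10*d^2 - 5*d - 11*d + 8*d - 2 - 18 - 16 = 2*d^3 + 9*d^2 - 8*d - 36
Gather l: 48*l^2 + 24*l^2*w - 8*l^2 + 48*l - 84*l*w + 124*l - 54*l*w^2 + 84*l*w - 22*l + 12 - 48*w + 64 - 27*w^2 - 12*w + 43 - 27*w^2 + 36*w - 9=l^2*(24*w + 40) + l*(150 - 54*w^2) - 54*w^2 - 24*w + 110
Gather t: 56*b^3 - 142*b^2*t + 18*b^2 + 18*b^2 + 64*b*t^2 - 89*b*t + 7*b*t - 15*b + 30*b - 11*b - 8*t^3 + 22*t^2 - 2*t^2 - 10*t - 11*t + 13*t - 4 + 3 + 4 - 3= 56*b^3 + 36*b^2 + 4*b - 8*t^3 + t^2*(64*b + 20) + t*(-142*b^2 - 82*b - 8)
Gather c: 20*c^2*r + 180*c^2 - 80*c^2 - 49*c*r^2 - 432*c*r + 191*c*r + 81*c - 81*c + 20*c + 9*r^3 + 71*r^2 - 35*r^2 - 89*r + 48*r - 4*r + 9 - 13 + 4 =c^2*(20*r + 100) + c*(-49*r^2 - 241*r + 20) + 9*r^3 + 36*r^2 - 45*r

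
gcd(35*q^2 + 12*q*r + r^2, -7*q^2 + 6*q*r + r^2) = 7*q + r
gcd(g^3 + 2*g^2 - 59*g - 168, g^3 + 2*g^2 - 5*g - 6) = g + 3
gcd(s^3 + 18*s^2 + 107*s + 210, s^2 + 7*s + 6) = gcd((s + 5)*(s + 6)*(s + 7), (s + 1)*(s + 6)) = s + 6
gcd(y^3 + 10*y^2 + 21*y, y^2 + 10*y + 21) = y^2 + 10*y + 21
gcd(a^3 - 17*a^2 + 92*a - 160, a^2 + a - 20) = a - 4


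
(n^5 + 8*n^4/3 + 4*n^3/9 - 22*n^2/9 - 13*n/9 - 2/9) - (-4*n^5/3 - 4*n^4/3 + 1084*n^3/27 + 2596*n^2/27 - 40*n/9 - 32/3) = 7*n^5/3 + 4*n^4 - 1072*n^3/27 - 2662*n^2/27 + 3*n + 94/9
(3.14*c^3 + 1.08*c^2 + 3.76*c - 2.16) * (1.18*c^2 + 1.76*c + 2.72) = 3.7052*c^5 + 6.8008*c^4 + 14.8784*c^3 + 7.0064*c^2 + 6.4256*c - 5.8752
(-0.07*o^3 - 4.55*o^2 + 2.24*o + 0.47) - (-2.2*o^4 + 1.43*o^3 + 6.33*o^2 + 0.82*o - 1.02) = 2.2*o^4 - 1.5*o^3 - 10.88*o^2 + 1.42*o + 1.49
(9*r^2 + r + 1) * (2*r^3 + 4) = 18*r^5 + 2*r^4 + 2*r^3 + 36*r^2 + 4*r + 4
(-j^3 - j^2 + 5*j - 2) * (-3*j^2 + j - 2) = 3*j^5 + 2*j^4 - 14*j^3 + 13*j^2 - 12*j + 4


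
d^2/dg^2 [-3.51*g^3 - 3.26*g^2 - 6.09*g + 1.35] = -21.06*g - 6.52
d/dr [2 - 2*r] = -2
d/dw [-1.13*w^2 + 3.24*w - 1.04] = 3.24 - 2.26*w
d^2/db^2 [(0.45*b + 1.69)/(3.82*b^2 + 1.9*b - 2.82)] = ((0.45*b + 1.69)*(7.64*b + 1.9)*(15.28*b + 3.8) - (10.314*b + 14.6216)*(3.82*b^2 + 1.9*b - 2.82))/(3.82*b^2 + 1.9*b - 2.82)^3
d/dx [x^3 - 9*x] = 3*x^2 - 9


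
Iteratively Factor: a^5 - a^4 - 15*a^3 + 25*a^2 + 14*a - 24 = (a - 1)*(a^4 - 15*a^2 + 10*a + 24) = (a - 1)*(a + 4)*(a^3 - 4*a^2 + a + 6) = (a - 1)*(a + 1)*(a + 4)*(a^2 - 5*a + 6) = (a - 3)*(a - 1)*(a + 1)*(a + 4)*(a - 2)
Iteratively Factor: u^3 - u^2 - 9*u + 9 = (u - 1)*(u^2 - 9) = (u - 3)*(u - 1)*(u + 3)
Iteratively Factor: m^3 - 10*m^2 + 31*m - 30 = (m - 3)*(m^2 - 7*m + 10) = (m - 3)*(m - 2)*(m - 5)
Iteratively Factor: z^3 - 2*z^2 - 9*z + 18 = (z - 2)*(z^2 - 9) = (z - 2)*(z + 3)*(z - 3)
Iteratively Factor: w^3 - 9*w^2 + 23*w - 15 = (w - 3)*(w^2 - 6*w + 5) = (w - 3)*(w - 1)*(w - 5)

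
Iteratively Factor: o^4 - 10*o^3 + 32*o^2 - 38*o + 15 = (o - 1)*(o^3 - 9*o^2 + 23*o - 15) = (o - 5)*(o - 1)*(o^2 - 4*o + 3) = (o - 5)*(o - 1)^2*(o - 3)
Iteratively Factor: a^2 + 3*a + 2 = (a + 2)*(a + 1)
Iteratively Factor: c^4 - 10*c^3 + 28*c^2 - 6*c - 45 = (c + 1)*(c^3 - 11*c^2 + 39*c - 45) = (c - 5)*(c + 1)*(c^2 - 6*c + 9) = (c - 5)*(c - 3)*(c + 1)*(c - 3)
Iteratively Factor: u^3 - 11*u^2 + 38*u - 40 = (u - 4)*(u^2 - 7*u + 10) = (u - 4)*(u - 2)*(u - 5)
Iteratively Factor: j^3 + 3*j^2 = (j)*(j^2 + 3*j) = j^2*(j + 3)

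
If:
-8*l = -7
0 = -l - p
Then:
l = 7/8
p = -7/8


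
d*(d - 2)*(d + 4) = d^3 + 2*d^2 - 8*d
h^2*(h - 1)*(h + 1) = h^4 - h^2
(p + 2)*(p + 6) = p^2 + 8*p + 12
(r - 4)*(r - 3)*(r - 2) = r^3 - 9*r^2 + 26*r - 24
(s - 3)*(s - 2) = s^2 - 5*s + 6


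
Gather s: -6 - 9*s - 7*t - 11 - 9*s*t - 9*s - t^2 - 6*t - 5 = s*(-9*t - 18) - t^2 - 13*t - 22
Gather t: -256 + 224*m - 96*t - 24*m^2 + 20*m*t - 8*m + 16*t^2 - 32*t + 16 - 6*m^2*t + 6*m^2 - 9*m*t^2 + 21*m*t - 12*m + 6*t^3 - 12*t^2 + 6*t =-18*m^2 + 204*m + 6*t^3 + t^2*(4 - 9*m) + t*(-6*m^2 + 41*m - 122) - 240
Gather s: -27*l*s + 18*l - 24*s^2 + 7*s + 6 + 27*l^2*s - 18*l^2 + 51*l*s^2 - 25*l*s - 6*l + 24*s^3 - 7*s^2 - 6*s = -18*l^2 + 12*l + 24*s^3 + s^2*(51*l - 31) + s*(27*l^2 - 52*l + 1) + 6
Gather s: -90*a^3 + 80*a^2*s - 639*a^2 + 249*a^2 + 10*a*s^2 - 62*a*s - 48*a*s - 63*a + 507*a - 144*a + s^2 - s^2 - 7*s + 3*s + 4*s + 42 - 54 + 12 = -90*a^3 - 390*a^2 + 10*a*s^2 + 300*a + s*(80*a^2 - 110*a)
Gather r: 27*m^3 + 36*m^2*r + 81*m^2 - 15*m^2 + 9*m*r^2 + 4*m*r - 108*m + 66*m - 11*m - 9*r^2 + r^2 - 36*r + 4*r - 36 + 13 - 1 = 27*m^3 + 66*m^2 - 53*m + r^2*(9*m - 8) + r*(36*m^2 + 4*m - 32) - 24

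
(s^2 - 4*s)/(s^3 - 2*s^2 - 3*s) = (4 - s)/(-s^2 + 2*s + 3)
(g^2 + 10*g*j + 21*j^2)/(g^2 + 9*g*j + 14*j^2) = (g + 3*j)/(g + 2*j)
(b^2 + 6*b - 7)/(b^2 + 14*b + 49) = (b - 1)/(b + 7)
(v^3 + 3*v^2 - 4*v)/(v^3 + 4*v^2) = (v - 1)/v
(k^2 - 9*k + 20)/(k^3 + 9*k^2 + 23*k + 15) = (k^2 - 9*k + 20)/(k^3 + 9*k^2 + 23*k + 15)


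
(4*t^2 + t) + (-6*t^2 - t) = -2*t^2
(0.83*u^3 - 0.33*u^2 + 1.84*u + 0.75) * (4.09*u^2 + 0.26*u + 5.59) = 3.3947*u^5 - 1.1339*u^4 + 12.0795*u^3 + 1.7012*u^2 + 10.4806*u + 4.1925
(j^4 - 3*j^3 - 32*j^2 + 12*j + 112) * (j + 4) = j^5 + j^4 - 44*j^3 - 116*j^2 + 160*j + 448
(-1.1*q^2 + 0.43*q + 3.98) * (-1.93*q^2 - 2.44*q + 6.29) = 2.123*q^4 + 1.8541*q^3 - 15.6496*q^2 - 7.0065*q + 25.0342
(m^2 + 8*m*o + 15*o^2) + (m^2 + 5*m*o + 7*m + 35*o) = 2*m^2 + 13*m*o + 7*m + 15*o^2 + 35*o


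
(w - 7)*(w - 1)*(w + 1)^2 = w^4 - 6*w^3 - 8*w^2 + 6*w + 7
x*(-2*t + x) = -2*t*x + x^2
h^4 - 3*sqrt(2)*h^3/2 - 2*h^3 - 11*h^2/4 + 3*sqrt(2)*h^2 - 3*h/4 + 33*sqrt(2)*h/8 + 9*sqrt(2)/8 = (h - 3)*(h + 1/2)^2*(h - 3*sqrt(2)/2)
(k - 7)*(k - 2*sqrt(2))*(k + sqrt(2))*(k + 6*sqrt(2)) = k^4 - 7*k^3 + 5*sqrt(2)*k^3 - 35*sqrt(2)*k^2 - 16*k^2 - 24*sqrt(2)*k + 112*k + 168*sqrt(2)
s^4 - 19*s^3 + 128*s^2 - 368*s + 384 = (s - 8)*(s - 4)^2*(s - 3)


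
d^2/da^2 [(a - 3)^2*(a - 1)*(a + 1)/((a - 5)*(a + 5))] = 2*(a^6 - 75*a^4 - 144*a^3 + 4323*a^2 - 10800*a + 4775)/(a^6 - 75*a^4 + 1875*a^2 - 15625)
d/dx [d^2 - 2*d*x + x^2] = -2*d + 2*x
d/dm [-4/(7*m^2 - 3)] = 56*m/(7*m^2 - 3)^2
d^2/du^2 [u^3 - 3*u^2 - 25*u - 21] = 6*u - 6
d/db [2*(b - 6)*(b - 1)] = 4*b - 14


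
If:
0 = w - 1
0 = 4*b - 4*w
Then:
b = 1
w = 1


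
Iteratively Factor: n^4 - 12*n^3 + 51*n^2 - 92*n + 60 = (n - 2)*(n^3 - 10*n^2 + 31*n - 30) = (n - 3)*(n - 2)*(n^2 - 7*n + 10) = (n - 3)*(n - 2)^2*(n - 5)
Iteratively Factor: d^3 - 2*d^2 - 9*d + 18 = (d + 3)*(d^2 - 5*d + 6) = (d - 2)*(d + 3)*(d - 3)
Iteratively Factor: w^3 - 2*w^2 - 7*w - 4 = (w + 1)*(w^2 - 3*w - 4) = (w + 1)^2*(w - 4)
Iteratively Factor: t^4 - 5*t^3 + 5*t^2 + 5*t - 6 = (t + 1)*(t^3 - 6*t^2 + 11*t - 6) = (t - 1)*(t + 1)*(t^2 - 5*t + 6) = (t - 3)*(t - 1)*(t + 1)*(t - 2)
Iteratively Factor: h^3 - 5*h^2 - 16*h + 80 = (h - 5)*(h^2 - 16) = (h - 5)*(h + 4)*(h - 4)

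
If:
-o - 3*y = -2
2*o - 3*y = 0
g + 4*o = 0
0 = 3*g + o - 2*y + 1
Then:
No Solution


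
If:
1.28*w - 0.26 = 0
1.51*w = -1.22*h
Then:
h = -0.25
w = 0.20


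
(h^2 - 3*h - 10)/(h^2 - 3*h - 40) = (-h^2 + 3*h + 10)/(-h^2 + 3*h + 40)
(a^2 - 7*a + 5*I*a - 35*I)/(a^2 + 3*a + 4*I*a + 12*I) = (a^2 + a*(-7 + 5*I) - 35*I)/(a^2 + a*(3 + 4*I) + 12*I)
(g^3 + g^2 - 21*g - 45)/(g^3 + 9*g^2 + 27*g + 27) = (g - 5)/(g + 3)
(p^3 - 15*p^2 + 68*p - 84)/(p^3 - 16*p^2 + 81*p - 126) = (p - 2)/(p - 3)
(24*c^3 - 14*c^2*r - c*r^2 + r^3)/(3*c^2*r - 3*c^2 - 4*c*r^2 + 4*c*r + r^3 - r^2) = (-8*c^2 + 2*c*r + r^2)/(-c*r + c + r^2 - r)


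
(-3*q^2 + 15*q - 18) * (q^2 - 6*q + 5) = -3*q^4 + 33*q^3 - 123*q^2 + 183*q - 90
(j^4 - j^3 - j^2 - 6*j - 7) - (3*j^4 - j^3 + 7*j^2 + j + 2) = -2*j^4 - 8*j^2 - 7*j - 9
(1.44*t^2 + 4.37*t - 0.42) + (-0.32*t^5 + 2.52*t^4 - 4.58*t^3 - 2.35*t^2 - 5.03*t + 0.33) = -0.32*t^5 + 2.52*t^4 - 4.58*t^3 - 0.91*t^2 - 0.66*t - 0.09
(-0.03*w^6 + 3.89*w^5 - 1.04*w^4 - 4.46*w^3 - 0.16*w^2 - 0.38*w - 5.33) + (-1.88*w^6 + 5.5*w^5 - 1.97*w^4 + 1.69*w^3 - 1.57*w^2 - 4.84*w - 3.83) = -1.91*w^6 + 9.39*w^5 - 3.01*w^4 - 2.77*w^3 - 1.73*w^2 - 5.22*w - 9.16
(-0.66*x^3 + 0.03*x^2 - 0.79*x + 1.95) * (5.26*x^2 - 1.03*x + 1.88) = -3.4716*x^5 + 0.8376*x^4 - 5.4271*x^3 + 11.1271*x^2 - 3.4937*x + 3.666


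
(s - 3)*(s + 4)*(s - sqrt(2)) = s^3 - sqrt(2)*s^2 + s^2 - 12*s - sqrt(2)*s + 12*sqrt(2)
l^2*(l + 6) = l^3 + 6*l^2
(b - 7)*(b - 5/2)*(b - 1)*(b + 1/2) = b^4 - 10*b^3 + 87*b^2/4 - 4*b - 35/4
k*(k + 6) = k^2 + 6*k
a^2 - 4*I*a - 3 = (a - 3*I)*(a - I)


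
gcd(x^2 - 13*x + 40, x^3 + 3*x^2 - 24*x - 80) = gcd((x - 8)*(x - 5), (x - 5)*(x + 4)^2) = x - 5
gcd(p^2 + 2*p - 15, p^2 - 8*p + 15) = p - 3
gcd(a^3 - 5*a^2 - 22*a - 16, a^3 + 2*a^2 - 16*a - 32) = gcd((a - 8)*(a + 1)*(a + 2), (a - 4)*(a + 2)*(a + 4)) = a + 2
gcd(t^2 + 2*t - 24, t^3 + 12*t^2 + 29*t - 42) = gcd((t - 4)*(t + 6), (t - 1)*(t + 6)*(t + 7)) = t + 6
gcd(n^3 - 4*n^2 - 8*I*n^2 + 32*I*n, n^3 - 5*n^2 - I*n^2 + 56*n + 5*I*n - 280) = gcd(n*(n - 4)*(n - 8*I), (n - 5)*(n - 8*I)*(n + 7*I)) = n - 8*I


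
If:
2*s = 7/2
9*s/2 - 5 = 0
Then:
No Solution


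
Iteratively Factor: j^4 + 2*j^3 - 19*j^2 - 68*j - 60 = (j + 2)*(j^3 - 19*j - 30) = (j + 2)*(j + 3)*(j^2 - 3*j - 10) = (j + 2)^2*(j + 3)*(j - 5)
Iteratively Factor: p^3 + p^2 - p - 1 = (p + 1)*(p^2 - 1) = (p - 1)*(p + 1)*(p + 1)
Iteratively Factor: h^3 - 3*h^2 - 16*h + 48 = (h - 4)*(h^2 + h - 12) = (h - 4)*(h - 3)*(h + 4)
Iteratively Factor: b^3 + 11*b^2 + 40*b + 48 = (b + 3)*(b^2 + 8*b + 16) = (b + 3)*(b + 4)*(b + 4)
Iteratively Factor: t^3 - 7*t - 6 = (t + 1)*(t^2 - t - 6) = (t - 3)*(t + 1)*(t + 2)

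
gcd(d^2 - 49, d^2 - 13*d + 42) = d - 7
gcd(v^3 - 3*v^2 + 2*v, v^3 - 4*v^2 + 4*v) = v^2 - 2*v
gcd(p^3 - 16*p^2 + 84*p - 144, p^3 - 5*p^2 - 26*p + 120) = p^2 - 10*p + 24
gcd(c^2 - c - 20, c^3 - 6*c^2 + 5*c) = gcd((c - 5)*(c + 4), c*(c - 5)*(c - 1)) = c - 5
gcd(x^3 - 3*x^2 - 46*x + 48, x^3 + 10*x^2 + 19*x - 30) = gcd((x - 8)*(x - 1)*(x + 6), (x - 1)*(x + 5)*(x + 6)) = x^2 + 5*x - 6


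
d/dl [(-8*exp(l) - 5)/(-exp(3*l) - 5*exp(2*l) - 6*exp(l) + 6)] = (-(8*exp(l) + 5)*(3*exp(2*l) + 10*exp(l) + 6) + 8*exp(3*l) + 40*exp(2*l) + 48*exp(l) - 48)*exp(l)/(exp(3*l) + 5*exp(2*l) + 6*exp(l) - 6)^2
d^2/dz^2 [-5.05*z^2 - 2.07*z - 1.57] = -10.1000000000000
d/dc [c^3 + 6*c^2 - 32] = 3*c*(c + 4)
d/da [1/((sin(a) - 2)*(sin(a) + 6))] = -2*(sin(a) + 2)*cos(a)/((sin(a) - 2)^2*(sin(a) + 6)^2)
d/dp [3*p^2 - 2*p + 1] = 6*p - 2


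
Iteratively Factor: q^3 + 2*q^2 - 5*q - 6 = (q + 3)*(q^2 - q - 2) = (q + 1)*(q + 3)*(q - 2)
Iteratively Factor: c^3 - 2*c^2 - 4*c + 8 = (c - 2)*(c^2 - 4) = (c - 2)*(c + 2)*(c - 2)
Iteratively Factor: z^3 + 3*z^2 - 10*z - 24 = (z + 4)*(z^2 - z - 6) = (z + 2)*(z + 4)*(z - 3)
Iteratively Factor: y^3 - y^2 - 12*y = (y)*(y^2 - y - 12) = y*(y + 3)*(y - 4)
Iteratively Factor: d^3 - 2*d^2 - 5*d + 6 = (d - 3)*(d^2 + d - 2) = (d - 3)*(d - 1)*(d + 2)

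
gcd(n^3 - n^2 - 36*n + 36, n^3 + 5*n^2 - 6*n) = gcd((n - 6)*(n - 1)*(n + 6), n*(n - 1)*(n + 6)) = n^2 + 5*n - 6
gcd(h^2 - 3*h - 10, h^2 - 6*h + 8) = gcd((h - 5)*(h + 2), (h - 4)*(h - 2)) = 1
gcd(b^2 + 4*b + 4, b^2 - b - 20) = 1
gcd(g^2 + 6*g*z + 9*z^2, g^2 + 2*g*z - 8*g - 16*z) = 1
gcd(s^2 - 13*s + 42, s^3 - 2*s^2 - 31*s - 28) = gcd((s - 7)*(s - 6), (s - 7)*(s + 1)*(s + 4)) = s - 7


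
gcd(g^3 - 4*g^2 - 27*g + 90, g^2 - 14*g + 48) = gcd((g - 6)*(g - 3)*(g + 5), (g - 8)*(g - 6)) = g - 6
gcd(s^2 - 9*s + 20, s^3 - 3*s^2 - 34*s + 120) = s^2 - 9*s + 20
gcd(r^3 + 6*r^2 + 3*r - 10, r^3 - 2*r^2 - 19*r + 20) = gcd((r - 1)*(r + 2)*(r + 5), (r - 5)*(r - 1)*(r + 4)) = r - 1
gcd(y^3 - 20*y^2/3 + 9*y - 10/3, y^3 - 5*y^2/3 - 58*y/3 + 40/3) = y^2 - 17*y/3 + 10/3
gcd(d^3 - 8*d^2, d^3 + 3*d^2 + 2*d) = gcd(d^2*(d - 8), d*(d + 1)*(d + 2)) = d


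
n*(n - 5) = n^2 - 5*n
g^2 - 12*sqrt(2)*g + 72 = (g - 6*sqrt(2))^2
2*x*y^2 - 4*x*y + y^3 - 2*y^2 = y*(2*x + y)*(y - 2)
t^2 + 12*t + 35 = (t + 5)*(t + 7)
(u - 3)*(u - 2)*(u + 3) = u^3 - 2*u^2 - 9*u + 18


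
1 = 1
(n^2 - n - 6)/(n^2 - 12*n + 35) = (n^2 - n - 6)/(n^2 - 12*n + 35)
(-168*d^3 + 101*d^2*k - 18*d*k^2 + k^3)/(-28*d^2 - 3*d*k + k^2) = (24*d^2 - 11*d*k + k^2)/(4*d + k)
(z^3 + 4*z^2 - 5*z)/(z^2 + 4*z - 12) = z*(z^2 + 4*z - 5)/(z^2 + 4*z - 12)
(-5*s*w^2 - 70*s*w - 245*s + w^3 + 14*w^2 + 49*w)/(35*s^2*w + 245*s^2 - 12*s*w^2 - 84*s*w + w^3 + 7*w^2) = (-w - 7)/(7*s - w)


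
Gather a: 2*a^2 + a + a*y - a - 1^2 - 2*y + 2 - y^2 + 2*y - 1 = 2*a^2 + a*y - y^2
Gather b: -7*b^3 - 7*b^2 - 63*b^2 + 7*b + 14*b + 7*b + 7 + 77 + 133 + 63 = -7*b^3 - 70*b^2 + 28*b + 280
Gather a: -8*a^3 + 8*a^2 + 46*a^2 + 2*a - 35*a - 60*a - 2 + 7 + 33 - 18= -8*a^3 + 54*a^2 - 93*a + 20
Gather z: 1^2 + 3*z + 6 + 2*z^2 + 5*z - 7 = 2*z^2 + 8*z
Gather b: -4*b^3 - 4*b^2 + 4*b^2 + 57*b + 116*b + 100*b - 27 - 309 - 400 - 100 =-4*b^3 + 273*b - 836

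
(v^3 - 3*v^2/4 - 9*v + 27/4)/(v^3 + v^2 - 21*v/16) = 4*(v^2 - 9)/(v*(4*v + 7))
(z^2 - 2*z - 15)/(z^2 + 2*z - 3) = (z - 5)/(z - 1)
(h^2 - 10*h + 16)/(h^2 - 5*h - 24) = (h - 2)/(h + 3)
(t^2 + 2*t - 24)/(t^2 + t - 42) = (t^2 + 2*t - 24)/(t^2 + t - 42)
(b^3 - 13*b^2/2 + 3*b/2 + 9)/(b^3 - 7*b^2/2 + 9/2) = (b - 6)/(b - 3)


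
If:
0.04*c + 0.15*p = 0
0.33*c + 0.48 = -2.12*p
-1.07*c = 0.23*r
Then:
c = 2.04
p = -0.54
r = -9.49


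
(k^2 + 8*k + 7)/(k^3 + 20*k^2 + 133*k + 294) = (k + 1)/(k^2 + 13*k + 42)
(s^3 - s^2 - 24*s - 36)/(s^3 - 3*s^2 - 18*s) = (s + 2)/s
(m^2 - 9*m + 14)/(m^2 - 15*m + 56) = (m - 2)/(m - 8)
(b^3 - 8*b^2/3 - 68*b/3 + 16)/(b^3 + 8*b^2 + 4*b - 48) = (b^2 - 20*b/3 + 4)/(b^2 + 4*b - 12)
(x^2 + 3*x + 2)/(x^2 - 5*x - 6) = (x + 2)/(x - 6)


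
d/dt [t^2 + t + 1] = 2*t + 1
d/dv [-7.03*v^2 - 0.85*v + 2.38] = -14.06*v - 0.85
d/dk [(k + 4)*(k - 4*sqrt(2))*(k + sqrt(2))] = 3*k^2 - 6*sqrt(2)*k + 8*k - 12*sqrt(2) - 8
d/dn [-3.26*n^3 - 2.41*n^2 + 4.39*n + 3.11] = -9.78*n^2 - 4.82*n + 4.39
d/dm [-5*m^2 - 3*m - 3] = -10*m - 3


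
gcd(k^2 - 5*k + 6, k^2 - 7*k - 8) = 1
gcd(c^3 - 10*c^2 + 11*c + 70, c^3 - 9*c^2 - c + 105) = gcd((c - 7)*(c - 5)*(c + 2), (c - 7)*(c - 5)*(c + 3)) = c^2 - 12*c + 35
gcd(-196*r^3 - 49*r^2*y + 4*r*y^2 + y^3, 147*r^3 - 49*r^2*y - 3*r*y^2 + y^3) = -49*r^2 + y^2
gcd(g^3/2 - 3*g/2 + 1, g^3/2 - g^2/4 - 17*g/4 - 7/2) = g + 2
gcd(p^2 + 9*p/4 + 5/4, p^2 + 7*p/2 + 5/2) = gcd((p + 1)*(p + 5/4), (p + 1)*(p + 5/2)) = p + 1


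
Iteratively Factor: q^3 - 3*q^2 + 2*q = (q - 2)*(q^2 - q) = (q - 2)*(q - 1)*(q)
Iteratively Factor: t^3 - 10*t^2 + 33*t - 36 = (t - 4)*(t^2 - 6*t + 9) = (t - 4)*(t - 3)*(t - 3)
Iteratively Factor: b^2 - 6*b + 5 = (b - 5)*(b - 1)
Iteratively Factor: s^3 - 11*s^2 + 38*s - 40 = (s - 4)*(s^2 - 7*s + 10) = (s - 4)*(s - 2)*(s - 5)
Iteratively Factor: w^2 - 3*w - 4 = (w + 1)*(w - 4)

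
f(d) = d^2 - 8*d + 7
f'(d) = 2*d - 8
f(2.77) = -7.49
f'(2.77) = -2.46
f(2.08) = -5.31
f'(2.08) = -3.84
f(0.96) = 0.24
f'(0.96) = -6.08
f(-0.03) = 7.24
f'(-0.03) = -8.06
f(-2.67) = 35.49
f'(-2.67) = -13.34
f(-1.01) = 16.10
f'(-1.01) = -10.02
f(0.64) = 2.29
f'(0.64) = -6.72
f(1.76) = -3.98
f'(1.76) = -4.48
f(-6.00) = 91.00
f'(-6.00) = -20.00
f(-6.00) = 91.00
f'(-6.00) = -20.00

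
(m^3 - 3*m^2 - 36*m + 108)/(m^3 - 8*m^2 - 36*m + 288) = (m - 3)/(m - 8)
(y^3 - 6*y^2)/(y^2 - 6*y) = y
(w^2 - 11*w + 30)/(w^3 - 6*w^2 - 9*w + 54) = (w - 5)/(w^2 - 9)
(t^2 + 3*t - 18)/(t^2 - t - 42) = (t - 3)/(t - 7)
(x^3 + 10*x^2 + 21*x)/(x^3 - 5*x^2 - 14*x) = (x^2 + 10*x + 21)/(x^2 - 5*x - 14)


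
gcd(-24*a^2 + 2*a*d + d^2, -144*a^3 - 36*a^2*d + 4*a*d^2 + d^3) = 6*a + d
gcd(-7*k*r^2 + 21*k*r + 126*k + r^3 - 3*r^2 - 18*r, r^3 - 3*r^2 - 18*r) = r^2 - 3*r - 18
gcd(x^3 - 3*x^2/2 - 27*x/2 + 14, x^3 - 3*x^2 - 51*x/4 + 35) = x^2 - x/2 - 14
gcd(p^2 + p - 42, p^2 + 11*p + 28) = p + 7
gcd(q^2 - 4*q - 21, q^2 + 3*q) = q + 3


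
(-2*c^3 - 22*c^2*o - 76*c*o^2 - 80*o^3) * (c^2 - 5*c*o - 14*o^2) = -2*c^5 - 12*c^4*o + 62*c^3*o^2 + 608*c^2*o^3 + 1464*c*o^4 + 1120*o^5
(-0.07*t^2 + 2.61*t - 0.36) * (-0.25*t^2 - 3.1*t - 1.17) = 0.0175*t^4 - 0.4355*t^3 - 7.9191*t^2 - 1.9377*t + 0.4212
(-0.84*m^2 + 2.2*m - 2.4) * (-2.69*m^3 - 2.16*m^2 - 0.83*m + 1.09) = 2.2596*m^5 - 4.1036*m^4 + 2.4012*m^3 + 2.4424*m^2 + 4.39*m - 2.616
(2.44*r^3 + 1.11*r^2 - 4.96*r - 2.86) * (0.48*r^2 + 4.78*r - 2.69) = 1.1712*r^5 + 12.196*r^4 - 3.6386*r^3 - 28.0675*r^2 - 0.3284*r + 7.6934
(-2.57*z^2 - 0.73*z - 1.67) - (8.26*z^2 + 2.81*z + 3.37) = -10.83*z^2 - 3.54*z - 5.04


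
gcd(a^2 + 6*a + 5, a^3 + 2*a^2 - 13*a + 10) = a + 5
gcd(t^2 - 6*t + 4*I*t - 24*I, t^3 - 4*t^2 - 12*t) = t - 6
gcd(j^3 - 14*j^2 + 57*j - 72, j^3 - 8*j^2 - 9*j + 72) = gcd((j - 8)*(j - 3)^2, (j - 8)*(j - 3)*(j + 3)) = j^2 - 11*j + 24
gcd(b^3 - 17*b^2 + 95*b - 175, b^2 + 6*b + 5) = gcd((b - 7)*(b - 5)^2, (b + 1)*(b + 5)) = 1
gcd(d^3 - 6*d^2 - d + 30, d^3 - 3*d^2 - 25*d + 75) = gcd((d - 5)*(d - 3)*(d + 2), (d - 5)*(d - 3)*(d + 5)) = d^2 - 8*d + 15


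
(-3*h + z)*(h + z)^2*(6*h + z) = -18*h^4 - 33*h^3*z - 11*h^2*z^2 + 5*h*z^3 + z^4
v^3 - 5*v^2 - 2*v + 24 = (v - 4)*(v - 3)*(v + 2)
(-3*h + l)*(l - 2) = -3*h*l + 6*h + l^2 - 2*l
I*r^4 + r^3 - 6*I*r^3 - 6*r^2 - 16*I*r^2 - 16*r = r*(r - 8)*(r + 2)*(I*r + 1)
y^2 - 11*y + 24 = (y - 8)*(y - 3)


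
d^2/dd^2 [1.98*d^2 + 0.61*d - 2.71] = 3.96000000000000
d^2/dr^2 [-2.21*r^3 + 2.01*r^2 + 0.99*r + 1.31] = 4.02 - 13.26*r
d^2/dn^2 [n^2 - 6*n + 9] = 2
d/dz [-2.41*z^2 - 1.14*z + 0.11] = -4.82*z - 1.14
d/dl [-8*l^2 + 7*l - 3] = 7 - 16*l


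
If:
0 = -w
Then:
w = 0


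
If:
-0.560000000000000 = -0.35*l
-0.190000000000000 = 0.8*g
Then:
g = -0.24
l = 1.60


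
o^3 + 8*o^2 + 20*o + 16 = (o + 2)^2*(o + 4)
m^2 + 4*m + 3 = (m + 1)*(m + 3)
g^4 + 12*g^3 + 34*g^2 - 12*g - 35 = (g - 1)*(g + 1)*(g + 5)*(g + 7)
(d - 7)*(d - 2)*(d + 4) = d^3 - 5*d^2 - 22*d + 56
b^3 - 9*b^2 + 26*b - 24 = (b - 4)*(b - 3)*(b - 2)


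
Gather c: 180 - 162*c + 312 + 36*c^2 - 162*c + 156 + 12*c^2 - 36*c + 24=48*c^2 - 360*c + 672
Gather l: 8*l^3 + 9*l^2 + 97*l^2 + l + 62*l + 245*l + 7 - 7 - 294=8*l^3 + 106*l^2 + 308*l - 294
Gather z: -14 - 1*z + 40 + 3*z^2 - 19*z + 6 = 3*z^2 - 20*z + 32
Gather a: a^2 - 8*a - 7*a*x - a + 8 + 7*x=a^2 + a*(-7*x - 9) + 7*x + 8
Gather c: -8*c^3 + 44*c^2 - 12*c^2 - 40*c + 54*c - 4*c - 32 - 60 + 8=-8*c^3 + 32*c^2 + 10*c - 84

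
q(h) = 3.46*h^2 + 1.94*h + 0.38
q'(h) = 6.92*h + 1.94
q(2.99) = 37.11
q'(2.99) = 22.63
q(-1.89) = 9.07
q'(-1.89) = -11.14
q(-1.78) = 7.89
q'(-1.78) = -10.38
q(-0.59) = 0.44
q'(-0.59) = -2.14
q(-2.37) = 15.22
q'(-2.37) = -14.46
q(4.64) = 83.87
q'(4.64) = 34.05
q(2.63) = 29.41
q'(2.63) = 20.14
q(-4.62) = 65.27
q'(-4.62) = -30.03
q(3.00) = 37.34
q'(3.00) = 22.70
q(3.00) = 37.34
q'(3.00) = 22.70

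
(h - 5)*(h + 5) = h^2 - 25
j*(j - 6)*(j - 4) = j^3 - 10*j^2 + 24*j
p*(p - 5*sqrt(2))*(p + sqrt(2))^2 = p^4 - 3*sqrt(2)*p^3 - 18*p^2 - 10*sqrt(2)*p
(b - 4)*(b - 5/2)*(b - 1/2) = b^3 - 7*b^2 + 53*b/4 - 5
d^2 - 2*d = d*(d - 2)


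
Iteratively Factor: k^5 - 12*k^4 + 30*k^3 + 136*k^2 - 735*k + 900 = (k - 3)*(k^4 - 9*k^3 + 3*k^2 + 145*k - 300) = (k - 3)*(k + 4)*(k^3 - 13*k^2 + 55*k - 75) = (k - 3)^2*(k + 4)*(k^2 - 10*k + 25) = (k - 5)*(k - 3)^2*(k + 4)*(k - 5)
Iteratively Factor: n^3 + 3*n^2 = (n)*(n^2 + 3*n) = n*(n + 3)*(n)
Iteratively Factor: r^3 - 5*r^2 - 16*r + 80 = (r + 4)*(r^2 - 9*r + 20) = (r - 4)*(r + 4)*(r - 5)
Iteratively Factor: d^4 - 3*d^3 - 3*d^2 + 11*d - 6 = (d - 1)*(d^3 - 2*d^2 - 5*d + 6) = (d - 1)*(d + 2)*(d^2 - 4*d + 3) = (d - 3)*(d - 1)*(d + 2)*(d - 1)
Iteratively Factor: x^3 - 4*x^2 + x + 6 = (x - 3)*(x^2 - x - 2) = (x - 3)*(x + 1)*(x - 2)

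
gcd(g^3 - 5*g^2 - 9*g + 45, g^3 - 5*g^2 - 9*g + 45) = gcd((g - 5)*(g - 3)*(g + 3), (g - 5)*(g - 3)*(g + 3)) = g^3 - 5*g^2 - 9*g + 45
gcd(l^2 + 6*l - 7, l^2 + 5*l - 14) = l + 7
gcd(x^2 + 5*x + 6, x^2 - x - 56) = 1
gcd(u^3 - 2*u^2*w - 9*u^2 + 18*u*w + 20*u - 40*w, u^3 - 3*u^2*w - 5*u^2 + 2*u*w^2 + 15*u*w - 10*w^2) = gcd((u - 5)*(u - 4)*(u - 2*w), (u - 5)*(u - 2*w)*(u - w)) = u^2 - 2*u*w - 5*u + 10*w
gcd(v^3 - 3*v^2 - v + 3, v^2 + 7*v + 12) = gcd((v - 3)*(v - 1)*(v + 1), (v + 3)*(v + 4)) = 1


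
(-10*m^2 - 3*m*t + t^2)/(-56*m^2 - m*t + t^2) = (10*m^2 + 3*m*t - t^2)/(56*m^2 + m*t - t^2)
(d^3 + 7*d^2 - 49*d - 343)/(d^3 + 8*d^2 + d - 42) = (d^2 - 49)/(d^2 + d - 6)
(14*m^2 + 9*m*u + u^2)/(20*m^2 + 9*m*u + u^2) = (14*m^2 + 9*m*u + u^2)/(20*m^2 + 9*m*u + u^2)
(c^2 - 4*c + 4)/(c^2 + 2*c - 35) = (c^2 - 4*c + 4)/(c^2 + 2*c - 35)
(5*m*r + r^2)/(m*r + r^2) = (5*m + r)/(m + r)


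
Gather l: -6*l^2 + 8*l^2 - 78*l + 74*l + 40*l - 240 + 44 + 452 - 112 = 2*l^2 + 36*l + 144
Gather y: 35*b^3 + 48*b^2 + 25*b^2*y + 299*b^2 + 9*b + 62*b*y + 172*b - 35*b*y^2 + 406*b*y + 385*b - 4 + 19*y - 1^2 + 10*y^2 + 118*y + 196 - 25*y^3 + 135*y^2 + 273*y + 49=35*b^3 + 347*b^2 + 566*b - 25*y^3 + y^2*(145 - 35*b) + y*(25*b^2 + 468*b + 410) + 240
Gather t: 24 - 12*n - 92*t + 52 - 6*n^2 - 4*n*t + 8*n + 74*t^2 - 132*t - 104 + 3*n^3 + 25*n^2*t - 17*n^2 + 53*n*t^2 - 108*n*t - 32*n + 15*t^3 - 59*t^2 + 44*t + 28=3*n^3 - 23*n^2 - 36*n + 15*t^3 + t^2*(53*n + 15) + t*(25*n^2 - 112*n - 180)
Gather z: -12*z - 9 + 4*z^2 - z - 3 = 4*z^2 - 13*z - 12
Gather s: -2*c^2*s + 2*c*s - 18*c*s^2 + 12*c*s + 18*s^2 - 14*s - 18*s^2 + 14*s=-18*c*s^2 + s*(-2*c^2 + 14*c)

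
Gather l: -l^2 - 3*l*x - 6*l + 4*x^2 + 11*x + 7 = -l^2 + l*(-3*x - 6) + 4*x^2 + 11*x + 7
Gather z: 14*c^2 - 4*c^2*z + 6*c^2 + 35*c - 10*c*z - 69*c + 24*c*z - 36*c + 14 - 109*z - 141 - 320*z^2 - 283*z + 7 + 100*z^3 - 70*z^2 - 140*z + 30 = 20*c^2 - 70*c + 100*z^3 - 390*z^2 + z*(-4*c^2 + 14*c - 532) - 90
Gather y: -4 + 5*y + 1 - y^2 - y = -y^2 + 4*y - 3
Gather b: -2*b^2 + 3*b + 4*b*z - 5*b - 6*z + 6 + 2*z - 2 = -2*b^2 + b*(4*z - 2) - 4*z + 4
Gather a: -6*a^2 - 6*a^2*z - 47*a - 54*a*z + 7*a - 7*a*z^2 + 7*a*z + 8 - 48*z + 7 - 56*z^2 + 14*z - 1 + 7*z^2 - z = a^2*(-6*z - 6) + a*(-7*z^2 - 47*z - 40) - 49*z^2 - 35*z + 14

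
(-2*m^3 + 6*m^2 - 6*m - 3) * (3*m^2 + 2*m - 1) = -6*m^5 + 14*m^4 - 4*m^3 - 27*m^2 + 3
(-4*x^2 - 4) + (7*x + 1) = -4*x^2 + 7*x - 3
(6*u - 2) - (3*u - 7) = 3*u + 5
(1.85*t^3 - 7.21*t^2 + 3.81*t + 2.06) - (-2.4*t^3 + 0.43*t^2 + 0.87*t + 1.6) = 4.25*t^3 - 7.64*t^2 + 2.94*t + 0.46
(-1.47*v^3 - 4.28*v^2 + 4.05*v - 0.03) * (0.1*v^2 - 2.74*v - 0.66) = -0.147*v^5 + 3.5998*v^4 + 13.1024*v^3 - 8.2752*v^2 - 2.5908*v + 0.0198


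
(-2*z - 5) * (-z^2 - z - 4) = 2*z^3 + 7*z^2 + 13*z + 20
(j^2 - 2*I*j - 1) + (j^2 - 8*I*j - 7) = 2*j^2 - 10*I*j - 8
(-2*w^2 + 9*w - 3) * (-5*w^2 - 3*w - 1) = 10*w^4 - 39*w^3 - 10*w^2 + 3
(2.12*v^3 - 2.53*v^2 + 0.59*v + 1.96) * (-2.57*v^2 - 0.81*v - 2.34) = -5.4484*v^5 + 4.7849*v^4 - 4.4278*v^3 + 0.4051*v^2 - 2.9682*v - 4.5864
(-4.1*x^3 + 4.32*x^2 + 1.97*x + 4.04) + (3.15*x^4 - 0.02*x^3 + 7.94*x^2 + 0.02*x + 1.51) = 3.15*x^4 - 4.12*x^3 + 12.26*x^2 + 1.99*x + 5.55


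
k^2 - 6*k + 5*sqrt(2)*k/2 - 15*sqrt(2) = (k - 6)*(k + 5*sqrt(2)/2)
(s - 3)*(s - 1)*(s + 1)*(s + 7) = s^4 + 4*s^3 - 22*s^2 - 4*s + 21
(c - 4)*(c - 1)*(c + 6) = c^3 + c^2 - 26*c + 24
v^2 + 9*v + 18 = (v + 3)*(v + 6)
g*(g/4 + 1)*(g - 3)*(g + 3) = g^4/4 + g^3 - 9*g^2/4 - 9*g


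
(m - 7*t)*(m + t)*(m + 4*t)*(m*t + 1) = m^4*t - 2*m^3*t^2 + m^3 - 31*m^2*t^3 - 2*m^2*t - 28*m*t^4 - 31*m*t^2 - 28*t^3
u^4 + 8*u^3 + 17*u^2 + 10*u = u*(u + 1)*(u + 2)*(u + 5)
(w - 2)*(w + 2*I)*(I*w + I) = I*w^3 - 2*w^2 - I*w^2 + 2*w - 2*I*w + 4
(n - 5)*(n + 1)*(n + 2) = n^3 - 2*n^2 - 13*n - 10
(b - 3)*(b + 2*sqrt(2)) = b^2 - 3*b + 2*sqrt(2)*b - 6*sqrt(2)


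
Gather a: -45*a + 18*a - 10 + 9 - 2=-27*a - 3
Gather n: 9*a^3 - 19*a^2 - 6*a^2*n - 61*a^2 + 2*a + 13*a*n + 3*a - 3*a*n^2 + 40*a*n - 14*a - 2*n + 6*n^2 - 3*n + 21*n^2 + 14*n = 9*a^3 - 80*a^2 - 9*a + n^2*(27 - 3*a) + n*(-6*a^2 + 53*a + 9)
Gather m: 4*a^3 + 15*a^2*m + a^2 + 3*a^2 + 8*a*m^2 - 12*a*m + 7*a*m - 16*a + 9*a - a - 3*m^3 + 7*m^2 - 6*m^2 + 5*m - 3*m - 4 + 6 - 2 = 4*a^3 + 4*a^2 - 8*a - 3*m^3 + m^2*(8*a + 1) + m*(15*a^2 - 5*a + 2)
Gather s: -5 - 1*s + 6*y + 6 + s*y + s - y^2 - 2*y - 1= s*y - y^2 + 4*y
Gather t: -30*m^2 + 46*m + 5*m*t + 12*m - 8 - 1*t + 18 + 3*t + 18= -30*m^2 + 58*m + t*(5*m + 2) + 28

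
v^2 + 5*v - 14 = (v - 2)*(v + 7)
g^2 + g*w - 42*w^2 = (g - 6*w)*(g + 7*w)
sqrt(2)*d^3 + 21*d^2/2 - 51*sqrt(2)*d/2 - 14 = (d - 2*sqrt(2))*(d + 7*sqrt(2))*(sqrt(2)*d + 1/2)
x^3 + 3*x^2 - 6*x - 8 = (x - 2)*(x + 1)*(x + 4)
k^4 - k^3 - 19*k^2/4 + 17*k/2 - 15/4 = (k - 3/2)*(k - 1)^2*(k + 5/2)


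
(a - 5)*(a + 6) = a^2 + a - 30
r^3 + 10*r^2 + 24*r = r*(r + 4)*(r + 6)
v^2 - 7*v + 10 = (v - 5)*(v - 2)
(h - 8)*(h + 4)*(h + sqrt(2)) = h^3 - 4*h^2 + sqrt(2)*h^2 - 32*h - 4*sqrt(2)*h - 32*sqrt(2)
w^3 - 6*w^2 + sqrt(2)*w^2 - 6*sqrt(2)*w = w*(w - 6)*(w + sqrt(2))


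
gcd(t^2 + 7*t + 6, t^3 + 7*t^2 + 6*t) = t^2 + 7*t + 6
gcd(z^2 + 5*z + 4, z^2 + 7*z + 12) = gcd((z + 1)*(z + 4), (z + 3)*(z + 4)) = z + 4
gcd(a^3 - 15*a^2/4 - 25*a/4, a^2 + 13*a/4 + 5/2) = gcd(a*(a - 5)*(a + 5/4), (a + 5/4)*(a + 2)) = a + 5/4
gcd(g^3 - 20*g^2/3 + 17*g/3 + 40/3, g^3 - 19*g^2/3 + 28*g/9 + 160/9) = g^2 - 23*g/3 + 40/3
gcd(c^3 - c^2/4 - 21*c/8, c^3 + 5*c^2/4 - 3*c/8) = c^2 + 3*c/2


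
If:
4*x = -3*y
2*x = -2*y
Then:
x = 0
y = 0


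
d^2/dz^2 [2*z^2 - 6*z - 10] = 4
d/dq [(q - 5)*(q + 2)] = 2*q - 3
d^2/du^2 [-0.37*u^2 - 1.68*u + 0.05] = -0.740000000000000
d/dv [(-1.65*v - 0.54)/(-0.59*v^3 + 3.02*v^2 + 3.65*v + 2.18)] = (-1.947*v^3 + 4.0272*v^2 + 3.2616*v - 1.626)/(0.3481*v^6 - 3.5636*v^5 + 4.8134*v^4 + 19.4736*v^3 + 26.4897*v^2 + 15.914*v + 4.7524)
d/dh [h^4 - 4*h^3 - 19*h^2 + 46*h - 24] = 4*h^3 - 12*h^2 - 38*h + 46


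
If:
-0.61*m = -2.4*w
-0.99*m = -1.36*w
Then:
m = 0.00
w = 0.00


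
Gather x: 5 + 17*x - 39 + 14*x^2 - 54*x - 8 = 14*x^2 - 37*x - 42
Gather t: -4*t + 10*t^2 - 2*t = 10*t^2 - 6*t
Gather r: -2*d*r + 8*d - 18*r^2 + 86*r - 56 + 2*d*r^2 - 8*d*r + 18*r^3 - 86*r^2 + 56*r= 8*d + 18*r^3 + r^2*(2*d - 104) + r*(142 - 10*d) - 56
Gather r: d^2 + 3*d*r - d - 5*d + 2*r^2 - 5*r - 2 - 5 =d^2 - 6*d + 2*r^2 + r*(3*d - 5) - 7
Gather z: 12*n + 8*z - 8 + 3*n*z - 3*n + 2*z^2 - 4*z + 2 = 9*n + 2*z^2 + z*(3*n + 4) - 6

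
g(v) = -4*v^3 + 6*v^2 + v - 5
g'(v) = -12*v^2 + 12*v + 1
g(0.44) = -3.74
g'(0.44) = 3.96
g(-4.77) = 560.87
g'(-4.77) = -329.27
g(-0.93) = 2.48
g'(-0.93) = -20.54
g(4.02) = -163.88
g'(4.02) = -144.68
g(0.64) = -2.95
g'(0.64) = 3.76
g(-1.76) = 33.63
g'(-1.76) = -57.29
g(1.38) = -2.71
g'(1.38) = -5.29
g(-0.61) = -2.47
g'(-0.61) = -10.79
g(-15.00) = 14830.00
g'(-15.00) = -2879.00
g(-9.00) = 3388.00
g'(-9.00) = -1079.00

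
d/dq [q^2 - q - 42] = 2*q - 1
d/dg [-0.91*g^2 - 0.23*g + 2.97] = -1.82*g - 0.23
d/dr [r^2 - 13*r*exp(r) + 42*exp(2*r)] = -13*r*exp(r) + 2*r + 84*exp(2*r) - 13*exp(r)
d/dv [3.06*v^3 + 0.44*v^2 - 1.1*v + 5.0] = 9.18*v^2 + 0.88*v - 1.1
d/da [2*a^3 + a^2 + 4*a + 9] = 6*a^2 + 2*a + 4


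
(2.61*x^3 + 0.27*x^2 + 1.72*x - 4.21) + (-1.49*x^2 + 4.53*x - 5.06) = 2.61*x^3 - 1.22*x^2 + 6.25*x - 9.27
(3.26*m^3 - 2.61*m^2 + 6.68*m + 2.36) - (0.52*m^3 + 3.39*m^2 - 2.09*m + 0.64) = 2.74*m^3 - 6.0*m^2 + 8.77*m + 1.72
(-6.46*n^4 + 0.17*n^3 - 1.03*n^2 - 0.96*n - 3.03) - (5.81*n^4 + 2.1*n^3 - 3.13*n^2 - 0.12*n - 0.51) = -12.27*n^4 - 1.93*n^3 + 2.1*n^2 - 0.84*n - 2.52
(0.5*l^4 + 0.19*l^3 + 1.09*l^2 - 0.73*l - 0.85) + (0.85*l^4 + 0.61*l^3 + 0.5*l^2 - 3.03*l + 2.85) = 1.35*l^4 + 0.8*l^3 + 1.59*l^2 - 3.76*l + 2.0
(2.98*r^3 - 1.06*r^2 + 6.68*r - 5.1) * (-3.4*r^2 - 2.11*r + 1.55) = -10.132*r^5 - 2.6838*r^4 - 15.8564*r^3 + 1.6022*r^2 + 21.115*r - 7.905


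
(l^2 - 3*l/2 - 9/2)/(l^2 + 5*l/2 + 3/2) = (l - 3)/(l + 1)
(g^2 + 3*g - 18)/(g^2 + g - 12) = (g + 6)/(g + 4)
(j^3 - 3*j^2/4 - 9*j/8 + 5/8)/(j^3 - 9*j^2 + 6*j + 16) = (8*j^2 - 14*j + 5)/(8*(j^2 - 10*j + 16))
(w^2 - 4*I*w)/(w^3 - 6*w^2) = (w - 4*I)/(w*(w - 6))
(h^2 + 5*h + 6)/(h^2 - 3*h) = (h^2 + 5*h + 6)/(h*(h - 3))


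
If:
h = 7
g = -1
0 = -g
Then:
No Solution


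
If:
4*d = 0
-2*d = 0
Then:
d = 0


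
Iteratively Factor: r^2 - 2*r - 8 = (r + 2)*(r - 4)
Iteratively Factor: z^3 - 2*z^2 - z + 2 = (z - 2)*(z^2 - 1) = (z - 2)*(z - 1)*(z + 1)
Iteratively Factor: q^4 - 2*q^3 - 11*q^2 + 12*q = (q)*(q^3 - 2*q^2 - 11*q + 12) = q*(q + 3)*(q^2 - 5*q + 4) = q*(q - 4)*(q + 3)*(q - 1)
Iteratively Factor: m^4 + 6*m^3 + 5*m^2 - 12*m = (m - 1)*(m^3 + 7*m^2 + 12*m) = m*(m - 1)*(m^2 + 7*m + 12) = m*(m - 1)*(m + 3)*(m + 4)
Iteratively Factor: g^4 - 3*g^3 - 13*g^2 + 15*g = (g - 1)*(g^3 - 2*g^2 - 15*g) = (g - 5)*(g - 1)*(g^2 + 3*g) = (g - 5)*(g - 1)*(g + 3)*(g)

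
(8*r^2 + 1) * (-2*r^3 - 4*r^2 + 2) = -16*r^5 - 32*r^4 - 2*r^3 + 12*r^2 + 2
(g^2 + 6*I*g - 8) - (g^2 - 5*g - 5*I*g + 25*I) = 5*g + 11*I*g - 8 - 25*I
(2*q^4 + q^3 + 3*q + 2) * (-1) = -2*q^4 - q^3 - 3*q - 2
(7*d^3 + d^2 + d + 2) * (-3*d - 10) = -21*d^4 - 73*d^3 - 13*d^2 - 16*d - 20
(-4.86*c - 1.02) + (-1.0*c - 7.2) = -5.86*c - 8.22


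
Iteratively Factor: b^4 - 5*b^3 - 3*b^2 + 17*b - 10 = (b + 2)*(b^3 - 7*b^2 + 11*b - 5) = (b - 1)*(b + 2)*(b^2 - 6*b + 5) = (b - 5)*(b - 1)*(b + 2)*(b - 1)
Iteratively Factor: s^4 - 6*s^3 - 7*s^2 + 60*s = (s - 5)*(s^3 - s^2 - 12*s) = s*(s - 5)*(s^2 - s - 12) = s*(s - 5)*(s - 4)*(s + 3)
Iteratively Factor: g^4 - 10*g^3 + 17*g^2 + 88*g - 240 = (g - 5)*(g^3 - 5*g^2 - 8*g + 48) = (g - 5)*(g + 3)*(g^2 - 8*g + 16) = (g - 5)*(g - 4)*(g + 3)*(g - 4)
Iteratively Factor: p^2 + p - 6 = (p - 2)*(p + 3)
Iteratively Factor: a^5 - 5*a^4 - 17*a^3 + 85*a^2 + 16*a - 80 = (a - 1)*(a^4 - 4*a^3 - 21*a^2 + 64*a + 80) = (a - 5)*(a - 1)*(a^3 + a^2 - 16*a - 16) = (a - 5)*(a - 4)*(a - 1)*(a^2 + 5*a + 4) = (a - 5)*(a - 4)*(a - 1)*(a + 1)*(a + 4)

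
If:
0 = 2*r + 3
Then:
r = -3/2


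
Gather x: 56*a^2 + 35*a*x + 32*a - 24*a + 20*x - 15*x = 56*a^2 + 8*a + x*(35*a + 5)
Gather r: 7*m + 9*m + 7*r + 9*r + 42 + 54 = 16*m + 16*r + 96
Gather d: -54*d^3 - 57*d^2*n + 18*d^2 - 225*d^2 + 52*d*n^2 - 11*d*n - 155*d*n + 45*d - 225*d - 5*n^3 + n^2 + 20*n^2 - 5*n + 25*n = -54*d^3 + d^2*(-57*n - 207) + d*(52*n^2 - 166*n - 180) - 5*n^3 + 21*n^2 + 20*n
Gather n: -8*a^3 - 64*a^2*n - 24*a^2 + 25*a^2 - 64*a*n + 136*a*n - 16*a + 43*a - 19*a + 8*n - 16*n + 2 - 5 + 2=-8*a^3 + a^2 + 8*a + n*(-64*a^2 + 72*a - 8) - 1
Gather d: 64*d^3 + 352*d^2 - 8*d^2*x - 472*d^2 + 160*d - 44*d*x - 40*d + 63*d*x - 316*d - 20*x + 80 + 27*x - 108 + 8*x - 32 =64*d^3 + d^2*(-8*x - 120) + d*(19*x - 196) + 15*x - 60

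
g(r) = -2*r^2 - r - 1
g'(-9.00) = 35.00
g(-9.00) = -154.00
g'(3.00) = -13.00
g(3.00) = -22.00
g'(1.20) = -5.80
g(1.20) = -5.08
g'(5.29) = -22.16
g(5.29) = -62.26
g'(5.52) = -23.08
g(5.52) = -67.46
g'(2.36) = -10.44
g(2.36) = -14.50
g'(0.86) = -4.44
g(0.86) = -3.34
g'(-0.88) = 2.52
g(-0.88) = -1.67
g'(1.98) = -8.92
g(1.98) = -10.82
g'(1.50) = -7.00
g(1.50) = -7.00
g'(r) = -4*r - 1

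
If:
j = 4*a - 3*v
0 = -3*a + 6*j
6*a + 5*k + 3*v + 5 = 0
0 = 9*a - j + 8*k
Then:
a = -80/67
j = -40/67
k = 85/67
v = -280/201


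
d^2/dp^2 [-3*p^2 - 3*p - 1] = -6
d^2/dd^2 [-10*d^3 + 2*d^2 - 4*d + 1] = 4 - 60*d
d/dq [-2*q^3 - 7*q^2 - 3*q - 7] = -6*q^2 - 14*q - 3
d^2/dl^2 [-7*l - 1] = 0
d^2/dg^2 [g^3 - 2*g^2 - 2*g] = 6*g - 4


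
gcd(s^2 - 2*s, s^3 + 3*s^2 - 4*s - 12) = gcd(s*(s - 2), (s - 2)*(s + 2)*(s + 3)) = s - 2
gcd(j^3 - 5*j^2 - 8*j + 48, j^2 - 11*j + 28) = j - 4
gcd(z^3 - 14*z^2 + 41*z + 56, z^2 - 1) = z + 1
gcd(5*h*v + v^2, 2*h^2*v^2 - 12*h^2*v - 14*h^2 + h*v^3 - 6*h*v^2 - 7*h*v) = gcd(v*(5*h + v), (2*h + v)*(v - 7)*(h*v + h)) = 1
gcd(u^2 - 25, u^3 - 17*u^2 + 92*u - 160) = u - 5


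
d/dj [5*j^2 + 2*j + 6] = 10*j + 2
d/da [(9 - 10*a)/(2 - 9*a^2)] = 2*(-45*a^2 + 81*a - 10)/(81*a^4 - 36*a^2 + 4)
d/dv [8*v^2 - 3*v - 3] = 16*v - 3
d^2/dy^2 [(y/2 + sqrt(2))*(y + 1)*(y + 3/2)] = 3*y + 5/2 + 2*sqrt(2)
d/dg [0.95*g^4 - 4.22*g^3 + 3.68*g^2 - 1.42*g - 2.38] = 3.8*g^3 - 12.66*g^2 + 7.36*g - 1.42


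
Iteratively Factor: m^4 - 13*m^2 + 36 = (m - 3)*(m^3 + 3*m^2 - 4*m - 12) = (m - 3)*(m + 3)*(m^2 - 4) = (m - 3)*(m - 2)*(m + 3)*(m + 2)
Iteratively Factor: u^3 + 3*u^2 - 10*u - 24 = (u + 4)*(u^2 - u - 6) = (u + 2)*(u + 4)*(u - 3)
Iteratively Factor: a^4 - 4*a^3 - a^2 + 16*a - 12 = (a + 2)*(a^3 - 6*a^2 + 11*a - 6) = (a - 1)*(a + 2)*(a^2 - 5*a + 6) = (a - 3)*(a - 1)*(a + 2)*(a - 2)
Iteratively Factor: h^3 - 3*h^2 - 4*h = (h + 1)*(h^2 - 4*h) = h*(h + 1)*(h - 4)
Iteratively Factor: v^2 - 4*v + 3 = (v - 1)*(v - 3)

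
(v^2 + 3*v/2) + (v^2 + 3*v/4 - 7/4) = 2*v^2 + 9*v/4 - 7/4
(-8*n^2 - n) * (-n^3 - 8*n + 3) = 8*n^5 + n^4 + 64*n^3 - 16*n^2 - 3*n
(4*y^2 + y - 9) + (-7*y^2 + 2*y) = -3*y^2 + 3*y - 9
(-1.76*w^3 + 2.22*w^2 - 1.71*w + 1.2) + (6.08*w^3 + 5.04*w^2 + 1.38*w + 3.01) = 4.32*w^3 + 7.26*w^2 - 0.33*w + 4.21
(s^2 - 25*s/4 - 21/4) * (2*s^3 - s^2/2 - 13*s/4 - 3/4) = 2*s^5 - 13*s^4 - 85*s^3/8 + 355*s^2/16 + 87*s/4 + 63/16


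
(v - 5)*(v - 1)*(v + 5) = v^3 - v^2 - 25*v + 25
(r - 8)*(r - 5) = r^2 - 13*r + 40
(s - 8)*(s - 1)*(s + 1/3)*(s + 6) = s^4 - 8*s^3/3 - 47*s^2 + 98*s/3 + 16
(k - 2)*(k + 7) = k^2 + 5*k - 14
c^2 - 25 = (c - 5)*(c + 5)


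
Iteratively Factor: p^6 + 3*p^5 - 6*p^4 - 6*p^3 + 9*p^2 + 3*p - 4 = (p + 1)*(p^5 + 2*p^4 - 8*p^3 + 2*p^2 + 7*p - 4) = (p - 1)*(p + 1)*(p^4 + 3*p^3 - 5*p^2 - 3*p + 4) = (p - 1)*(p + 1)^2*(p^3 + 2*p^2 - 7*p + 4) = (p - 1)^2*(p + 1)^2*(p^2 + 3*p - 4) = (p - 1)^3*(p + 1)^2*(p + 4)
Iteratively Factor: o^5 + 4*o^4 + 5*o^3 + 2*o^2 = (o + 1)*(o^4 + 3*o^3 + 2*o^2) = (o + 1)*(o + 2)*(o^3 + o^2) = o*(o + 1)*(o + 2)*(o^2 + o) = o^2*(o + 1)*(o + 2)*(o + 1)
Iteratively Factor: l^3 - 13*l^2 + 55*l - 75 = (l - 5)*(l^2 - 8*l + 15) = (l - 5)*(l - 3)*(l - 5)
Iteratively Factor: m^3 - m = (m)*(m^2 - 1) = m*(m + 1)*(m - 1)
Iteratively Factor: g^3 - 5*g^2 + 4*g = (g - 4)*(g^2 - g) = g*(g - 4)*(g - 1)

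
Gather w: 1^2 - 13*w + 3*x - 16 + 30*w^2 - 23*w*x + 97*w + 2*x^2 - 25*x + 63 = 30*w^2 + w*(84 - 23*x) + 2*x^2 - 22*x + 48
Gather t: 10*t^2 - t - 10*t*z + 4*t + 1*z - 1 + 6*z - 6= 10*t^2 + t*(3 - 10*z) + 7*z - 7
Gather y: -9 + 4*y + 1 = 4*y - 8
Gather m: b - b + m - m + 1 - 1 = 0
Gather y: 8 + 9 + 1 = 18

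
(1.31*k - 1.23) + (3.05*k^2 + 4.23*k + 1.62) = 3.05*k^2 + 5.54*k + 0.39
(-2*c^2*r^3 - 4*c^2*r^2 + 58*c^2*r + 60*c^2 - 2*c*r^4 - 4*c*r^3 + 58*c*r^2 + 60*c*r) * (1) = -2*c^2*r^3 - 4*c^2*r^2 + 58*c^2*r + 60*c^2 - 2*c*r^4 - 4*c*r^3 + 58*c*r^2 + 60*c*r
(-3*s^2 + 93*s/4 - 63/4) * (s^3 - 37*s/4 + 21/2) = -3*s^5 + 93*s^4/4 + 12*s^3 - 3945*s^2/16 + 6237*s/16 - 1323/8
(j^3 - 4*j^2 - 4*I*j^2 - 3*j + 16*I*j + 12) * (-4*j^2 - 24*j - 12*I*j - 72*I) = -4*j^5 - 8*j^4 + 4*I*j^4 + 60*j^3 + 8*I*j^3 - 72*j^2 - 60*I*j^2 + 864*j + 72*I*j - 864*I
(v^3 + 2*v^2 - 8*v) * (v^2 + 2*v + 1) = v^5 + 4*v^4 - 3*v^3 - 14*v^2 - 8*v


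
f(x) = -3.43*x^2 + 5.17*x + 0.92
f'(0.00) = 5.17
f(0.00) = 0.92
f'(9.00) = -56.57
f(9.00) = -230.38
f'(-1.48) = 15.32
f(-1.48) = -14.24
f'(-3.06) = 26.16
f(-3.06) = -47.02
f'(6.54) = -39.69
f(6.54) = -111.97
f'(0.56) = 1.33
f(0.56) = 2.74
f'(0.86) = -0.73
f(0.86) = 2.83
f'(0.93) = -1.21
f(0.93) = 2.76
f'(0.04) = 4.90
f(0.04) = 1.12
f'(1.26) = -3.47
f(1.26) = 1.99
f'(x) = 5.17 - 6.86*x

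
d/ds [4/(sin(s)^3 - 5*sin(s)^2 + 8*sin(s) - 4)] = 4*(4 - 3*sin(s))*cos(s)/((sin(s) - 2)^3*(sin(s) - 1)^2)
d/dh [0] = 0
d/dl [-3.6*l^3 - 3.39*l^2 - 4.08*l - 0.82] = -10.8*l^2 - 6.78*l - 4.08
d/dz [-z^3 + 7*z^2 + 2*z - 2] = -3*z^2 + 14*z + 2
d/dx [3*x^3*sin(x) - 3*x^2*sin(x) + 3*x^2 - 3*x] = 3*x^3*cos(x) + 9*x^2*sin(x) - 3*x^2*cos(x) - 6*x*sin(x) + 6*x - 3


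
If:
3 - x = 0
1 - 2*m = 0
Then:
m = 1/2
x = 3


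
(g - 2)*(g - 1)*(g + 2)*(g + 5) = g^4 + 4*g^3 - 9*g^2 - 16*g + 20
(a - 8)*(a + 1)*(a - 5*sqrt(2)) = a^3 - 5*sqrt(2)*a^2 - 7*a^2 - 8*a + 35*sqrt(2)*a + 40*sqrt(2)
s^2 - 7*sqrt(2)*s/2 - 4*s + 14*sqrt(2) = (s - 4)*(s - 7*sqrt(2)/2)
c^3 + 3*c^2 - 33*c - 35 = (c - 5)*(c + 1)*(c + 7)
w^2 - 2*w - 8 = (w - 4)*(w + 2)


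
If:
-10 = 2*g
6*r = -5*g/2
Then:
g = -5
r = 25/12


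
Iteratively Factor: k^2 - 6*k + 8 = (k - 2)*(k - 4)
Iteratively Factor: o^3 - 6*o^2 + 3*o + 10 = (o - 2)*(o^2 - 4*o - 5) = (o - 2)*(o + 1)*(o - 5)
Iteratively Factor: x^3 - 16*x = (x - 4)*(x^2 + 4*x) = (x - 4)*(x + 4)*(x)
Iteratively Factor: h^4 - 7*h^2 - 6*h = (h)*(h^3 - 7*h - 6) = h*(h - 3)*(h^2 + 3*h + 2) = h*(h - 3)*(h + 2)*(h + 1)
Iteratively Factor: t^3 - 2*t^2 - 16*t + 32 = (t - 4)*(t^2 + 2*t - 8) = (t - 4)*(t - 2)*(t + 4)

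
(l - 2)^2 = l^2 - 4*l + 4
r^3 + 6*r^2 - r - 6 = (r - 1)*(r + 1)*(r + 6)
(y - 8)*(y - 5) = y^2 - 13*y + 40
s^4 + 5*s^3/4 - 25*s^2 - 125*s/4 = s*(s - 5)*(s + 5/4)*(s + 5)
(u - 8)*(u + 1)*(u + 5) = u^3 - 2*u^2 - 43*u - 40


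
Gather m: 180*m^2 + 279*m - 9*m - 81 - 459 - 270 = 180*m^2 + 270*m - 810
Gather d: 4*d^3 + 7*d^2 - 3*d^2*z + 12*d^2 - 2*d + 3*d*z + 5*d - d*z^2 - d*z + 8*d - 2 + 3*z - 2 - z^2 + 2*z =4*d^3 + d^2*(19 - 3*z) + d*(-z^2 + 2*z + 11) - z^2 + 5*z - 4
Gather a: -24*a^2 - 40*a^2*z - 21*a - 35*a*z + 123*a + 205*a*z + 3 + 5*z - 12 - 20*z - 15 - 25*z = a^2*(-40*z - 24) + a*(170*z + 102) - 40*z - 24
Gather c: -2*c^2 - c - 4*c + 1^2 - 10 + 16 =-2*c^2 - 5*c + 7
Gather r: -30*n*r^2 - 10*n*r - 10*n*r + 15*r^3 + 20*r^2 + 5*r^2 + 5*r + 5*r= 15*r^3 + r^2*(25 - 30*n) + r*(10 - 20*n)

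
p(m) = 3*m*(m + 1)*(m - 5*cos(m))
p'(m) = 3*m*(m + 1)*(5*sin(m) + 1) + 3*m*(m - 5*cos(m)) + 3*(m + 1)*(m - 5*cos(m))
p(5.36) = 239.68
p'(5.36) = -223.14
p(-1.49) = -4.15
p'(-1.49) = 2.52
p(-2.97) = 34.34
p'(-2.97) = -26.43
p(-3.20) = 37.84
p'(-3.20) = -1.74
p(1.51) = 13.71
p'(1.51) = 82.66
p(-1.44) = -3.98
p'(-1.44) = 4.28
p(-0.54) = 3.60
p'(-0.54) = 2.33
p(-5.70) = -793.54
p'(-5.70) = 609.72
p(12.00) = 3641.38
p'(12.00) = -204.03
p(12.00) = 3641.38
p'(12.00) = -204.03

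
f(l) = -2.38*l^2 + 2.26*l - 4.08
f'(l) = 2.26 - 4.76*l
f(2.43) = -12.64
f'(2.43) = -9.31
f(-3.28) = -37.10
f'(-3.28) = 17.87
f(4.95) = -51.21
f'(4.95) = -21.30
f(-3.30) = -37.46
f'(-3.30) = 17.97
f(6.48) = -89.37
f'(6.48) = -28.58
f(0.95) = -4.08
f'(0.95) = -2.26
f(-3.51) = -41.33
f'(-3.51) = 18.97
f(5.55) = -64.85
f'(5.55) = -24.16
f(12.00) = -319.68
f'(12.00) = -54.86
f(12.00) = -319.68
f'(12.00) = -54.86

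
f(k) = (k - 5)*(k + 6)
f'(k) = 2*k + 1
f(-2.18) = -27.43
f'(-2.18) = -3.36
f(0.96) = -28.12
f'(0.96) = 2.92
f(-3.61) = -20.58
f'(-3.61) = -6.22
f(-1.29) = -29.63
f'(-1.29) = -1.58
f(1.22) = -27.29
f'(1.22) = 3.44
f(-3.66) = -20.26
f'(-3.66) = -6.32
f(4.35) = -6.73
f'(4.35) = 9.70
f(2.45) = -21.55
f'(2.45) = 5.90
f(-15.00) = 180.00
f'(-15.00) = -29.00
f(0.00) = -30.00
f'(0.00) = 1.00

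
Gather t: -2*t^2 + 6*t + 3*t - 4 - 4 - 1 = -2*t^2 + 9*t - 9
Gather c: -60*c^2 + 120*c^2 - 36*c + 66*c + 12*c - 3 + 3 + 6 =60*c^2 + 42*c + 6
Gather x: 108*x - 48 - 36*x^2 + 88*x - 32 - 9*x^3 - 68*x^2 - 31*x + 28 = -9*x^3 - 104*x^2 + 165*x - 52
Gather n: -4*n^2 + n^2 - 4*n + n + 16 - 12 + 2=-3*n^2 - 3*n + 6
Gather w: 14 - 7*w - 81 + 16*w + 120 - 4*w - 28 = 5*w + 25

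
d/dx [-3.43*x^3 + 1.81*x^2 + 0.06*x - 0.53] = -10.29*x^2 + 3.62*x + 0.06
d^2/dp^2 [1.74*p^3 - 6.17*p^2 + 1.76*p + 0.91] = 10.44*p - 12.34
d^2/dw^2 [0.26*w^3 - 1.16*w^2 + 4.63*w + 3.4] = 1.56*w - 2.32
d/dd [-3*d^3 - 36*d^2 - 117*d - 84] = -9*d^2 - 72*d - 117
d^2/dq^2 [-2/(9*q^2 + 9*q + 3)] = 4*(3*q^2 + 3*q - 3*(2*q + 1)^2 + 1)/(3*q^2 + 3*q + 1)^3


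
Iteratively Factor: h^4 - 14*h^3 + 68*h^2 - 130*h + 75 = (h - 5)*(h^3 - 9*h^2 + 23*h - 15) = (h - 5)^2*(h^2 - 4*h + 3) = (h - 5)^2*(h - 1)*(h - 3)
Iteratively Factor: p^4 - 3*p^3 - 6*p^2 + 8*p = (p + 2)*(p^3 - 5*p^2 + 4*p) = p*(p + 2)*(p^2 - 5*p + 4) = p*(p - 1)*(p + 2)*(p - 4)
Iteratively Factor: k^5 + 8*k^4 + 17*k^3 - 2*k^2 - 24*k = (k + 2)*(k^4 + 6*k^3 + 5*k^2 - 12*k) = (k + 2)*(k + 4)*(k^3 + 2*k^2 - 3*k) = (k - 1)*(k + 2)*(k + 4)*(k^2 + 3*k) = (k - 1)*(k + 2)*(k + 3)*(k + 4)*(k)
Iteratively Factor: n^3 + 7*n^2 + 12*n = (n)*(n^2 + 7*n + 12) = n*(n + 3)*(n + 4)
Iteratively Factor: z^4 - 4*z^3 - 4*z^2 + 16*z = (z)*(z^3 - 4*z^2 - 4*z + 16) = z*(z - 4)*(z^2 - 4) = z*(z - 4)*(z - 2)*(z + 2)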